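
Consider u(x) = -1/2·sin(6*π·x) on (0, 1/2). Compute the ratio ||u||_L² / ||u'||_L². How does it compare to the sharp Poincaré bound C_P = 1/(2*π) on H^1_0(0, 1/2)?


||u||_L² / ||u'||_L² = 1/(6*π) < C_P = 1/(2*π).

u(x) = -1/2·sin(6*π·x), so u'(x) = -3*π*cos(6*π*x).
Writing u(x) = A·sin(kπx/L) with A = -1/2 and k = 3, use ∫_0^L sin²(kπx/L) dx = L/2 and ∫_0^L cos²(kπx/L) dx = L/2.
u² = 1/4·sin²(6*π·x) and (u')² = 9*π^2·cos²(6*π·x), and each of sin², cos² integrates to L/2 = 1/4 over (0, 1/2).
∫_0^1/2 u² dx = 1/16, so ||u||_L² = 1/4.
∫_0^1/2 (u')² dx = 9*π^2/4, so ||u'||_L² = 3*π/2.
Ratio ||u||_L² / ||u'||_L² = 1/(6*π).
Sharp Poincaré constant on H^1_0(0, 1/2) is C_P = L/π = 1/(2*π), achieved by sin(2*π·x).
This is the k = 3 harmonic; the ratio L/(kπ) is strictly less than C_P = L/π, consistent with the sharp inequality ||u||_L² ≤ C_P ||u'||_L².


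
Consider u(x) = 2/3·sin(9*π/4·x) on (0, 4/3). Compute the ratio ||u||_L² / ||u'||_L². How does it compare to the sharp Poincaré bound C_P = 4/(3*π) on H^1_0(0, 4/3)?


||u||_L² / ||u'||_L² = 4/(9*π) < C_P = 4/(3*π).

u(x) = 2/3·sin(9*π/4·x), so u'(x) = 3*π*cos(9*π*x/4)/2.
Writing u(x) = A·sin(kπx/L) with A = 2/3 and k = 3, use ∫_0^L sin²(kπx/L) dx = L/2 and ∫_0^L cos²(kπx/L) dx = L/2.
u² = 4/9·sin²(9*π/4·x) and (u')² = 9*π^2/4·cos²(9*π/4·x), and each of sin², cos² integrates to L/2 = 2/3 over (0, 4/3).
∫_0^4/3 u² dx = 8/27, so ||u||_L² = 2*sqrt(6)/9.
∫_0^4/3 (u')² dx = 3*π^2/2, so ||u'||_L² = sqrt(6)*π/2.
Ratio ||u||_L² / ||u'||_L² = 4/(9*π).
Sharp Poincaré constant on H^1_0(0, 4/3) is C_P = L/π = 4/(3*π), achieved by sin(3*π/4·x).
This is the k = 3 harmonic; the ratio L/(kπ) is strictly less than C_P = L/π, consistent with the sharp inequality ||u||_L² ≤ C_P ||u'||_L².


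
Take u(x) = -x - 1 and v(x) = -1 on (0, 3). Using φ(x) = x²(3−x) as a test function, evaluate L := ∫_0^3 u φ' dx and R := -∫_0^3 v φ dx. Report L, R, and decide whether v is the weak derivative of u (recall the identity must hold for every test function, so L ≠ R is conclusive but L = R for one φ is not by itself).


LHS = 27/4, RHS = 27/4. Yes, v = u' weakly.

u(x) = -x - 1, classical derivative u'(x) = -1.
φ(x) = x²(3−x), so φ'(x) = 3*x*(2 - x).
Note φ(0) = φ(3) = 0, so the boundary term u·φ vanishes.
LHS = ∫_0^3 u(x) φ'(x) dx = ∫_0^3 (3*x^3 - 3*x^2 - 6*x) dx. Term by term:
  ∫_0^3 3*x^3 dx = 243/4;  ∫_0^3 -3*x^2 dx = -27;  ∫_0^3 -6*x dx = -27.
Sum: 243/4 − 27 − 27 = 27/4.
So LHS = 27/4.
∫_0^3 v(x) φ(x) dx = ∫_0^3 (x^3 - 3*x^2) dx. Term by term:
  ∫_0^3 x^3 dx = 81/4;  ∫_0^3 -3*x^2 dx = -27.
Sum: 81/4 − 27 = -27/4.
So RHS = -∫_0^3 v(x) φ(x) dx = 27/4.
LHS = RHS, so the identity holds for this test φ.
Moreover u is smooth here and v(x) = u'(x) = -1 pointwise, so the identity holds for every test function. Hence v is the weak derivative of u.


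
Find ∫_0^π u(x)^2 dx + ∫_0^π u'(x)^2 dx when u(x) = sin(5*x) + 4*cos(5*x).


||u||_{H^1(0,π)}^2 = 221*π

u'(x) = -20*sin(5*x) + 5*cos(5*x).
Expand u² and (u')² and integrate term by term on (0, π), using: for integers n ≥ 1, ∫_0^π sin²(nx) dx = ∫_0^π cos²(nx) dx = π/2; for n ≠ n', ∫_0^π sin(nx)sin(n'x) dx = ∫_0^π cos(nx)cos(n'x) dx = 0; and by product-to-sum, ∫_0^π sin(nx)cos(n'x) dx = ½∫_0^π [sin((n+n')x) + sin((n−n')x)] dx, which is 0 when n+n' is even and 2n/(n²−n'²) when n+n' is odd (it need not vanish on (0, π)).
  u² squared terms: (4)²·∫cos(5x)² dx = 16·π/2 = 8*π;  (1)²·∫sin(5x)² dx = 1·π/2 = π/2.
  u² cross terms: 2·(4)·(1)·∫cos(5x)·sin(5x) dx = 8·(0) = 0.
  So ∫_0^π u² dx = 8*π + π/2 + 0 = 17*π/2.
  (u')² squared terms: (-20)²·∫sin(5x)² dx = 400·π/2 = 200*π;  (5)²·∫cos(5x)² dx = 25·π/2 = 25*π/2.
  (u')² cross terms: 2·(-20)·(5)·∫sin(5x)·cos(5x) dx = -200·(0) = 0.
  So ∫_0^π (u')² dx = 200*π + 25*π/2 + 0 = 425*π/2.
||u||_{H^1}^2 = (17*π/2) + (425*π/2) = 221*π.


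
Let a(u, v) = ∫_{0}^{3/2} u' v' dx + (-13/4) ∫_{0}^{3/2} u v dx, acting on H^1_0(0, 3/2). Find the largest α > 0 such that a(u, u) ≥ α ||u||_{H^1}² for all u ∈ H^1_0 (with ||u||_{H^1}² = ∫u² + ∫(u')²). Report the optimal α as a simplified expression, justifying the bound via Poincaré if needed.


α = (-117 + 16*π^2)/(4*(9 + 4*π^2))

Coercivity of a(·,·) on H^1_0(0, 3/2) means a(u, u) ≥ α ||u||_{H^1}² for every u ∈ H^1_0.
The interval has length L = 3/2, and Poincaré/coercivity depend only on L. Here a(u, u) = ∫(u')² + (-13/4)·∫u².
Here c = -13/4 < 0 with |c| < (π/L)² = 4*π^2/9, so coercivity still holds. The condition a(u,u) ≥ α||u||_{H^1}² reads (1−α)∫(u')² ≥ (α−c)∫u². Any admissible α is ≤ 1 (rapidly oscillating u have ∫u²/∫(u')² → 0), and α = 1 would force 0 ≥ (1−c)∫u², impossible since c < 1; so 1−α > 0. By the sharp Poincaré inequality on H^1_0 of an interval of length L, ∫(u')² ≥ (π/L)²∫u² with equality for the first sine mode sin(π(x−x₀)/L) (x₀ the left endpoint), so the inequality holds for all u iff (1−α)(π/L)² ≥ α − c, i.e. α ≤ ((π/L)² + c)/((π/L)² + 1) = (1 + c(L/π)²)/(1 + (L/π)²). (Direct route, valid since c ≤ 0: Poincaré gives c∫u² ≥ c(L/π)²∫(u')², so a(u,u) ≥ (1 + c(L/π)²)∫(u')², while ||u||_{H^1}² ≤ (1 + (L/π)²)∫(u')²; dividing yields the same α.) With (π/L)² = 4*π^2/9 and c = -13/4, the largest admissible constant is α = ((π/L)² + c)/((π/L)² + 1).
Simplifying, α = (-117 + 16*π^2)/(4*(9 + 4*π^2)).


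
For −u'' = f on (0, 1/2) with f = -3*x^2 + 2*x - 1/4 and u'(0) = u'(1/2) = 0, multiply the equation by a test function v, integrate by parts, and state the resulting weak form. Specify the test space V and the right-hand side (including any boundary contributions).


V = H^1(0, 1/2) (no boundary constraint on v; u is determined up to an additive constant); weak form: ∫_0^1/2 u'v' dx = ∫_0^1/2 (-3*x^2 + 2*x - 1/4) v dx for all v ∈ V.

Multiply both sides by a test function v and integrate from 0 to 1/2:
  ∫_0^1/2 −u''(x) v(x) dx = ∫_0^1/2 f(x) v(x) dx.
Integrate the LHS by parts once:
  ∫_0^1/2 −u'' v dx = −[u'(x) v(x)]_0^1/2 + ∫_0^1/2 u'(x) v'(x) dx.
Thus ∫_0^1/2 u'(x) v'(x) dx = ∫_0^1/2 f(x) v(x) dx + [u'(x) v(x)]_0^1/2.
Choose V so that boundary terms are either known or forced to vanish.
u has homogeneous Neumann: u'(0) = u'(1/2) = 0. So [u' v]_0^1/2 = 0·v(1/2) − 0·v(0) = 0 for any v; take V = H^1(0, 1/2).
Weak formulation: find u (satisfying any essential BC) such that ∫_0^1/2 u'(x) v'(x) dx = ∫_0^1/2 f v dx for all v ∈ V (homogeneous Neumann, so boundary terms vanish).
Substituting f(x) = -3*x^2 + 2*x - 1/4, the right-hand side is ∫_0^1/2 (-3*x^2 + 2*x - 1/4) v dx.
Compatibility check (pure Neumann): taking v ≡ 1 ∈ V gives 0 = ∫_0^1/2 f dx + (0) − (0), i.e. ∫_0^1/2 f dx must equal u'(0) − u'(1/2) = 0. Indeed ∫_0^1/2 (-3*x^2 + 2*x - 1/4) dx = 0, so the data are compatible. The solution is then unique only up to an additive constant (fix it e.g. by requiring ∫_0^1/2 u dx = 0).


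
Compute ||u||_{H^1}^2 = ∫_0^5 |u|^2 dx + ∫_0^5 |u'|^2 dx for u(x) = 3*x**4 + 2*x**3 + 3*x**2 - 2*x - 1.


||u||_{H^1}^2 = 204857425/42

The H^1 norm (squared) on an interval (0, L) is
  ||u||_{H^1}^2 = ∫_0^L u(x)^2 dx + ∫_0^L u'(x)^2 dx.
Compute u'(x) = 12*x**3 + 6*x**2 + 6*x - 2.
Then u(x)^2 = 9*x**8 + 12*x**7 + 22*x**6 - 5*x**4 - 16*x**3 - 2*x**2 + 4*x + 1 and u'(x)^2 = 144*x**6 + 144*x**5 + 180*x**4 + 24*x**3 + 12*x**2 - 24*x + 4.
Integrate each monomial from 0 to 5 using ∫_0^5 c·x^n dx = c·5^(n+1)/(n+1):
  ∫_0^5 u(x)^2 dx = ∫_0^5 (9*x^8 + 12*x^7 + 22*x^6 - 5*x^4 - 16*x^3 - 2*x^2 + 4*x + 1) dx. Term by term:
    ∫_0^5 9*x^8 dx = 1953125;  ∫_0^5 12*x^7 dx = 1171875/2;  ∫_0^5 22*x^6 dx = 1718750/7;
    ∫_0^5 -5*x^4 dx = -3125;  ∫_0^5 -16*x^3 dx = -2500;  ∫_0^5 -2*x^2 dx = -250/3;
    ∫_0^5 4*x dx = 50;  ∫_0^5 1 dx = 5.
  Sum: 1953125 + 1171875/2 + 1718750/7 − 3125 − 2500 − 250/3 + 50 + 5 = 116715685/42.
  ∫_0^5 u'(x)^2 dx = ∫_0^5 (144*x^6 + 144*x^5 + 180*x^4 + 24*x^3 + 12*x^2 - 24*x + 4) dx. Term by term:
    ∫_0^5 144*x^6 dx = 11250000/7;  ∫_0^5 144*x^5 dx = 375000;  ∫_0^5 180*x^4 dx = 112500;
    ∫_0^5 24*x^3 dx = 3750;  ∫_0^5 12*x^2 dx = 500;  ∫_0^5 -24*x dx = -300;
    ∫_0^5 4 dx = 20.
  Sum: 11250000/7 + 375000 + 112500 + 3750 + 500 − 300 + 20 = 14690290/7.
Adding: ||u||_{H^1}^2 = 116715685/42 + 14690290/7 = 204857425/42.


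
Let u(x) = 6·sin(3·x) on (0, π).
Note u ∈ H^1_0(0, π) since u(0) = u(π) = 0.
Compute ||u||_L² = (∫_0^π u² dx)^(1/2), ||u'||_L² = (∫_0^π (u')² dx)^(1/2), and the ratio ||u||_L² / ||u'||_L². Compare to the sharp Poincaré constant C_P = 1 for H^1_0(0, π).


||u||_L² / ||u'||_L² = 1/3 < C_P = 1.

u(x) = 6·sin(3·x), so u'(x) = 18*cos(3*x).
Writing u(x) = A·sin(kπx/L) with A = 6 and k = 3, use ∫_0^L sin²(kπx/L) dx = L/2 and ∫_0^L cos²(kπx/L) dx = L/2.
u² = 36·sin²(3·x) and (u')² = 324·cos²(3·x), and each of sin², cos² integrates to L/2 = π/2 over (0, π).
∫_0^π u² dx = 18*π, so ||u||_L² = 3*sqrt(2)*sqrt(π).
∫_0^π (u')² dx = 162*π, so ||u'||_L² = 9*sqrt(2)*sqrt(π).
Ratio ||u||_L² / ||u'||_L² = 1/3.
Sharp Poincaré constant on H^1_0(0, π) is C_P = L/π = 1, achieved by sin(x).
This is the k = 3 harmonic; the ratio L/(kπ) is strictly less than C_P = L/π, consistent with the sharp inequality ||u||_L² ≤ C_P ||u'||_L².


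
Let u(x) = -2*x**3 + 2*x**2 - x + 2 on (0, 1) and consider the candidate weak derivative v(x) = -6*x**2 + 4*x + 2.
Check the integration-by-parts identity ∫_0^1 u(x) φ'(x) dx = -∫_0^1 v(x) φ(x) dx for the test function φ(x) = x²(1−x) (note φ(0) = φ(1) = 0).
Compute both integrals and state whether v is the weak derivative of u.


LHS = 1/12, RHS = -1/6. No, v is not the weak derivative of u.

u(x) = -2*x**3 + 2*x**2 - x + 2, classical derivative u'(x) = -6*x**2 + 4*x - 1.
φ(x) = x²(1−x), so φ'(x) = x*(2 - 3*x).
Note φ(0) = φ(1) = 0, so the boundary term u·φ vanishes.
LHS = ∫_0^1 u(x) φ'(x) dx = ∫_0^1 (6*x^5 - 10*x^4 + 7*x^3 - 8*x^2 + 4*x) dx. Term by term:
  ∫_0^1 6*x^5 dx = 1;  ∫_0^1 -10*x^4 dx = -2;  ∫_0^1 7*x^3 dx = 7/4;
  ∫_0^1 -8*x^2 dx = -8/3;  ∫_0^1 4*x dx = 2.
Sum: 1 − 2 + 7/4 − 8/3 + 2 = 1/12.
So LHS = 1/12.
∫_0^1 v(x) φ(x) dx = ∫_0^1 (6*x^5 - 10*x^4 + 2*x^3 + 2*x^2) dx. Term by term:
  ∫_0^1 6*x^5 dx = 1;  ∫_0^1 -10*x^4 dx = -2;  ∫_0^1 2*x^3 dx = 1/2;
  ∫_0^1 2*x^2 dx = 2/3.
Sum: 1 − 2 + 1/2 + 2/3 = 1/6.
So RHS = -∫_0^1 v(x) φ(x) dx = -1/6.
LHS − RHS = 1/4 ≠ 0, so the identity fails.
(For a valid weak derivative the identity must hold for EVERY test function, in particular this one. The failure shows v is NOT the weak derivative of u.)
Correct weak derivative would be u'(x) = -6*x**2 + 4*x - 1.


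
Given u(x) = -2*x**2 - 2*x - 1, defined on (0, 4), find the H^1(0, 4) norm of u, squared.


||u||_{H^1}^2 = 10116/5

The H^1 norm (squared) on an interval (0, L) is
  ||u||_{H^1}^2 = ∫_0^L u(x)^2 dx + ∫_0^L u'(x)^2 dx.
Compute u'(x) = -4*x - 2.
Then u(x)^2 = 4*x**4 + 8*x**3 + 8*x**2 + 4*x + 1 and u'(x)^2 = 16*x**2 + 16*x + 4.
Integrate each monomial from 0 to 4 using ∫_0^4 c·x^n dx = c·4^(n+1)/(n+1):
  ∫_0^4 u(x)^2 dx = ∫_0^4 (4*x^4 + 8*x^3 + 8*x^2 + 4*x + 1) dx. Term by term:
    ∫_0^4 4*x^4 dx = 4096/5;  ∫_0^4 8*x^3 dx = 512;  ∫_0^4 8*x^2 dx = 512/3;
    ∫_0^4 4*x dx = 32;  ∫_0^4 1 dx = 4.
  Sum: 4096/5 + 512 + 512/3 + 32 + 4 = 23068/15.
  ∫_0^4 u'(x)^2 dx = ∫_0^4 (16*x^2 + 16*x + 4) dx. Term by term:
    ∫_0^4 16*x^2 dx = 1024/3;  ∫_0^4 16*x dx = 128;  ∫_0^4 4 dx = 16.
  Sum: 1024/3 + 128 + 16 = 1456/3.
Adding: ||u||_{H^1}^2 = 23068/15 + 1456/3 = 10116/5.


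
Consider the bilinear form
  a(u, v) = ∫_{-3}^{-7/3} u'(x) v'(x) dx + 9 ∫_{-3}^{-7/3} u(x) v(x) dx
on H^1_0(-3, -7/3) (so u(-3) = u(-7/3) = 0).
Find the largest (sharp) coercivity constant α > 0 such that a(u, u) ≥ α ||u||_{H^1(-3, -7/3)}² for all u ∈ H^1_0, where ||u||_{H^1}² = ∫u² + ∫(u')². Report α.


α = 1

Coercivity of a(·,·) on H^1_0(-3, -7/3) means a(u, u) ≥ α ||u||_{H^1}² for every u ∈ H^1_0.
The interval has length L = 2/3, and Poincaré/coercivity depend only on L. Here a(u, u) = ∫(u')² + (9)·∫u².
Here c = 9 ≥ 1, so a(u,u) = ∫(u')² + c∫u² ≥ ∫(u')² + ∫u² = ||u||_{H^1}², i.e. α = 1 works. No larger α is possible: a(u,u) ≥ α||u||_{H^1}² means (1−α)∫(u')² ≥ (α−c)∫u², and for the modes u_n = sin(nπ(x−x₀)/L) (x₀ the left endpoint) one has ∫u_n²/∫(u_n')² = (L/(nπ))² → 0, so a(u_n,u_n)/||u_n||_{H^1}² → 1. Hence the optimal constant is α = 1.
Therefore α = 1.


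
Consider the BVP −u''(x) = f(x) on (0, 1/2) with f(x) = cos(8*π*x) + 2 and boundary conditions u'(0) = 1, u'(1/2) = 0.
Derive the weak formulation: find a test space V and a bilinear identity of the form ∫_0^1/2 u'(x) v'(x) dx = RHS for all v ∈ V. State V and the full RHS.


V = H^1(0, 1/2) (v unrestricted at boundary; u is determined up to an additive constant); weak form: ∫_0^1/2 u'v' dx = ∫_0^1/2 (cos(8*π*x) + 2) v dx − v(0) for all v ∈ V.

Multiply both sides by a test function v and integrate from 0 to 1/2:
  ∫_0^1/2 −u''(x) v(x) dx = ∫_0^1/2 f(x) v(x) dx.
Integrate the LHS by parts once:
  ∫_0^1/2 −u'' v dx = −[u'(x) v(x)]_0^1/2 + ∫_0^1/2 u'(x) v'(x) dx.
Thus ∫_0^1/2 u'(x) v'(x) dx = ∫_0^1/2 f(x) v(x) dx + [u'(x) v(x)]_0^1/2.
Choose V so that boundary terms are either known or forced to vanish.
u has inhomogeneous Neumann u'(0) = 1, u'(1/2) = 0. [u' v]_0^1/2 = (0)·v(1/2) − (1)·v(0) = − v(0). Take V = H^1(0, 1/2); boundary term becomes part of RHS.
Weak formulation: find u (satisfying any essential BC) such that ∫_0^1/2 u'(x) v'(x) dx = ∫_0^1/2 f v dx − v(0) for all v ∈ V (Neumann data are natural BCs: they enter the RHS as boundary terms).
Substituting f(x) = cos(8*π*x) + 2, the right-hand side is ∫_0^1/2 (cos(8*π*x) + 2) v dx − v(0).
Compatibility check (pure Neumann): taking v ≡ 1 ∈ V gives 0 = ∫_0^1/2 f dx + (0) − (1), i.e. ∫_0^1/2 f dx must equal u'(0) − u'(1/2) = 1. Indeed ∫_0^1/2 (cos(8*π*x) + 2) dx = 1, so the data are compatible. The solution is then unique only up to an additive constant (fix it e.g. by requiring ∫_0^1/2 u dx = 0).


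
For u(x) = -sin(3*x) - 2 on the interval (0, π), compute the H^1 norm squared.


||u||_{H^1(0,π)}^2 = 8/3 + 9*π

u'(x) = -3*cos(3*x).
Expand u² and (u')² and integrate term by term on (0, π), using: for integers n ≥ 1, ∫_0^π sin²(nx) dx = ∫_0^π cos²(nx) dx = π/2; for n ≠ n', ∫_0^π sin(nx)sin(n'x) dx = ∫_0^π cos(nx)cos(n'x) dx = 0; and by product-to-sum, ∫_0^π sin(nx)cos(n'x) dx = ½∫_0^π [sin((n+n')x) + sin((n−n')x)] dx, which is 0 when n+n' is even and 2n/(n²−n'²) when n+n' is odd (it need not vanish on (0, π)). For the constant mode: ∫_0^π 1 dx = π, ∫_0^π cos(nx) dx = 0, ∫_0^π sin(nx) dx = (1−(−1)^n)/n.
  u² squared terms: (-2)²·∫1 dx = 4·π = 4*π;  (-1)²·∫sin(3x)² dx = 1·π/2 = π/2.
  u² cross terms: 2·(-2)·(-1)·∫1·sin(3x) dx = 4·(2/3) = 8/3.
  So ∫_0^π u² dx = 4*π + π/2 + 8/3 = 8/3 + 9*π/2.
  (u')² squared terms: (-3)²·∫cos(3x)² dx = 9·π/2 = 9*π/2.
  So ∫_0^π (u')² dx = 9*π/2.
||u||_{H^1}^2 = (8/3 + 9*π/2) + (9*π/2) = 8/3 + 9*π.


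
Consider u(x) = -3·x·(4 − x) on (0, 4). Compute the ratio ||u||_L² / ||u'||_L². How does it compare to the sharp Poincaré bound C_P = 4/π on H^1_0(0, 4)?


||u||_L² / ||u'||_L² = 2*sqrt(10)/5 < C_P = 4/π.

u(x) = -3·x·(4 − x), so u'(x) = 6*x - 12.
u(x) = -3·x·(4 − x) vanishes at x = 0 and x = 4, so u ∈ H^1_0(0, 4). Differentiate via the product rule and integrate the resulting polynomials term by term.
  ∫_0^4 u² dx = ∫_0^4 (9*x^4 - 72*x^3 + 144*x^2) dx. Term by term:
    ∫_0^4 9*x^4 dx = 9216/5;  ∫_0^4 -72*x^3 dx = -4608;  ∫_0^4 144*x^2 dx = 3072.
  Sum: 9216/5 − 4608 + 3072 = 1536/5.
  ∫_0^4 (u')² dx = ∫_0^4 (36*x^2 - 144*x + 144) dx. Term by term:
    ∫_0^4 36*x^2 dx = 768;  ∫_0^4 -144*x dx = -1152;  ∫_0^4 144 dx = 576.
  Sum: 768 − 1152 + 576 = 192.
∫_0^4 u² dx = 1536/5, so ||u||_L² = 16*sqrt(30)/5.
∫_0^4 (u')² dx = 192, so ||u'||_L² = 8*sqrt(3).
Ratio ||u||_L² / ||u'||_L² = 2*sqrt(10)/5.
Sharp Poincaré constant on H^1_0(0, 4) is C_P = L/π = 4/π, achieved by sin(π/4·x).
A polynomial bump cannot attain the sharp Poincaré constant (only the first sine eigenfunction does), so the ratio is strictly less than C_P, consistent with ||u||_L² ≤ C_P ||u'||_L².


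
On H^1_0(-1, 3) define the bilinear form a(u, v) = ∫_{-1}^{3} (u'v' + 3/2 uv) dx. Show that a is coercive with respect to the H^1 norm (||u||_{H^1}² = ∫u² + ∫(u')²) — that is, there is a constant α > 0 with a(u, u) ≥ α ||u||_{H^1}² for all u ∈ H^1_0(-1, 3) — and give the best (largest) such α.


α = 1

Coercivity of a(·,·) on H^1_0(-1, 3) means a(u, u) ≥ α ||u||_{H^1}² for every u ∈ H^1_0.
The interval has length L = 4, and Poincaré/coercivity depend only on L. Here a(u, u) = ∫(u')² + (3/2)·∫u².
Here c = 3/2 ≥ 1, so a(u,u) = ∫(u')² + c∫u² ≥ ∫(u')² + ∫u² = ||u||_{H^1}², i.e. α = 1 works. No larger α is possible: a(u,u) ≥ α||u||_{H^1}² means (1−α)∫(u')² ≥ (α−c)∫u², and for the modes u_n = sin(nπ(x−x₀)/L) (x₀ the left endpoint) one has ∫u_n²/∫(u_n')² = (L/(nπ))² → 0, so a(u_n,u_n)/||u_n||_{H^1}² → 1. Hence the optimal constant is α = 1.
Therefore α = 1.


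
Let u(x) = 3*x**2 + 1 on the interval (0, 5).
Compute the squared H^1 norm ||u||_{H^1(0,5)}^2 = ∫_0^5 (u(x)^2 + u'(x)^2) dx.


||u||_{H^1}^2 = 7380

The H^1 norm (squared) on an interval (0, L) is
  ||u||_{H^1}^2 = ∫_0^L u(x)^2 dx + ∫_0^L u'(x)^2 dx.
Compute u'(x) = 6*x.
Then u(x)^2 = 9*x**4 + 6*x**2 + 1 and u'(x)^2 = 36*x**2.
Integrate each monomial from 0 to 5 using ∫_0^5 c·x^n dx = c·5^(n+1)/(n+1):
  ∫_0^5 u(x)^2 dx = ∫_0^5 (9*x^4 + 6*x^2 + 1) dx. Term by term:
    ∫_0^5 9*x^4 dx = 5625;  ∫_0^5 6*x^2 dx = 250;  ∫_0^5 1 dx = 5.
  Sum: 5625 + 250 + 5 = 5880.
  ∫_0^5 u'(x)^2 dx = ∫_0^5 (36*x^2) dx. Term by term:
    ∫_0^5 36*x^2 dx = 1500.
Adding: ||u||_{H^1}^2 = 5880 + 1500 = 7380.


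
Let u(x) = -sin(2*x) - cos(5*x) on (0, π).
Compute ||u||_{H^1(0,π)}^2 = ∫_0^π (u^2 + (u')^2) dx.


||u||_{H^1(0,π)}^2 = -208/21 + 31*π/2

u'(x) = 5*sin(5*x) - 2*cos(2*x).
Expand u² and (u')² and integrate term by term on (0, π), using: for integers n ≥ 1, ∫_0^π sin²(nx) dx = ∫_0^π cos²(nx) dx = π/2; for n ≠ n', ∫_0^π sin(nx)sin(n'x) dx = ∫_0^π cos(nx)cos(n'x) dx = 0; and by product-to-sum, ∫_0^π sin(nx)cos(n'x) dx = ½∫_0^π [sin((n+n')x) + sin((n−n')x)] dx, which is 0 when n+n' is even and 2n/(n²−n'²) when n+n' is odd (it need not vanish on (0, π)).
  u² squared terms: (-1)²·∫cos(5x)² dx = 1·π/2 = π/2;  (-1)²·∫sin(2x)² dx = 1·π/2 = π/2.
  u² cross terms: 2·(-1)·(-1)·∫cos(5x)·sin(2x) dx = 2·(-4/21) = -8/21.
  So ∫_0^π u² dx = π/2 + π/2 − 8/21 = -8/21 + π.
  (u')² squared terms: (-2)²·∫cos(2x)² dx = 4·π/2 = 2*π;  (5)²·∫sin(5x)² dx = 25·π/2 = 25*π/2.
  (u')² cross terms: 2·(-2)·(5)·∫cos(2x)·sin(5x) dx = -20·(10/21) = -200/21.
  So ∫_0^π (u')² dx = 2*π + 25*π/2 − 200/21 = -200/21 + 29*π/2.
||u||_{H^1}^2 = (-8/21 + π) + (-200/21 + 29*π/2) = -208/21 + 31*π/2.


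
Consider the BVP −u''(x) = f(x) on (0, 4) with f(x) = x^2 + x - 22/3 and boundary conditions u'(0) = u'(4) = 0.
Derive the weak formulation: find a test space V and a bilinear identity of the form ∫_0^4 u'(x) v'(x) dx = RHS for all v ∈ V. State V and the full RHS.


V = H^1(0, 4) (no boundary constraint on v; u is determined up to an additive constant); weak form: ∫_0^4 u'v' dx = ∫_0^4 (x^2 + x - 22/3) v dx for all v ∈ V.

Multiply both sides by a test function v and integrate from 0 to 4:
  ∫_0^4 −u''(x) v(x) dx = ∫_0^4 f(x) v(x) dx.
Integrate the LHS by parts once:
  ∫_0^4 −u'' v dx = −[u'(x) v(x)]_0^4 + ∫_0^4 u'(x) v'(x) dx.
Thus ∫_0^4 u'(x) v'(x) dx = ∫_0^4 f(x) v(x) dx + [u'(x) v(x)]_0^4.
Choose V so that boundary terms are either known or forced to vanish.
u has homogeneous Neumann: u'(0) = u'(4) = 0. So [u' v]_0^4 = 0·v(4) − 0·v(0) = 0 for any v; take V = H^1(0, 4).
Weak formulation: find u (satisfying any essential BC) such that ∫_0^4 u'(x) v'(x) dx = ∫_0^4 f v dx for all v ∈ V (homogeneous Neumann, so boundary terms vanish).
Substituting f(x) = x^2 + x - 22/3, the right-hand side is ∫_0^4 (x^2 + x - 22/3) v dx.
Compatibility check (pure Neumann): taking v ≡ 1 ∈ V gives 0 = ∫_0^4 f dx + (0) − (0), i.e. ∫_0^4 f dx must equal u'(0) − u'(4) = 0. Indeed ∫_0^4 (x^2 + x - 22/3) dx = 0, so the data are compatible. The solution is then unique only up to an additive constant (fix it e.g. by requiring ∫_0^4 u dx = 0).


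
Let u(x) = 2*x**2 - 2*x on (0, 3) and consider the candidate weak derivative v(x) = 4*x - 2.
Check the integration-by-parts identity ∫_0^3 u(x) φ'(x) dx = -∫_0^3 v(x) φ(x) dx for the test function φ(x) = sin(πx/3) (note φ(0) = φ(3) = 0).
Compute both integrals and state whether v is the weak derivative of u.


LHS = -24/π, RHS = -24/π. Yes, v = u' weakly.

u(x) = 2*x**2 - 2*x, classical derivative u'(x) = 4*x - 2.
φ(x) = sin(πx/3), so φ'(x) = π*cos(π*x/3)/3.
Note φ(0) = φ(3) = 0, so the boundary term u·φ vanishes.
LHS = ∫_0^3 u(x) φ'(x) dx = ∫_0^3 (2*π*x^2*cos(π*x/3)/3 - 2*π*x*cos(π*x/3)/3) dx. Term by term:
  ∫_0^3 -2*π*x*cos(π*x/3)/3 dx = 12/π;  ∫_0^3 2*π*x^2*cos(π*x/3)/3 dx = -36/π.
Sum: 12/π − 36/π = -24/π.
So LHS = -24/π.
∫_0^3 v(x) φ(x) dx = ∫_0^3 (4*x*sin(π*x/3) - 2*sin(π*x/3)) dx. Term by term:
  ∫_0^3 -2*sin(π*x/3) dx = -12/π;  ∫_0^3 4*x*sin(π*x/3) dx = 36/π.
Sum: -12/π + 36/π = 24/π.
So RHS = -∫_0^3 v(x) φ(x) dx = -24/π.
LHS = RHS, so the identity holds for this test φ.
Moreover u is smooth here and v(x) = u'(x) = 4*x - 2 pointwise, so the identity holds for every test function. Hence v is the weak derivative of u.


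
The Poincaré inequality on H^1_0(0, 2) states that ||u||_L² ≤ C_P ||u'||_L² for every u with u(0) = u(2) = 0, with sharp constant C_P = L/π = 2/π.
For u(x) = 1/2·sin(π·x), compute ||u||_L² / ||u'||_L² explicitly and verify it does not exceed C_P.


||u||_L² / ||u'||_L² = 1/π < C_P = 2/π.

u(x) = 1/2·sin(π·x), so u'(x) = π*cos(π*x)/2.
Writing u(x) = A·sin(kπx/L) with A = 1/2 and k = 2, use ∫_0^L sin²(kπx/L) dx = L/2 and ∫_0^L cos²(kπx/L) dx = L/2.
u² = 1/4·sin²(π·x) and (u')² = π^2/4·cos²(π·x), and each of sin², cos² integrates to L/2 = 1 over (0, 2).
∫_0^2 u² dx = 1/4, so ||u||_L² = 1/2.
∫_0^2 (u')² dx = π^2/4, so ||u'||_L² = π/2.
Ratio ||u||_L² / ||u'||_L² = 1/π.
Sharp Poincaré constant on H^1_0(0, 2) is C_P = L/π = 2/π, achieved by sin(π/2·x).
This is the k = 2 harmonic; the ratio L/(kπ) is strictly less than C_P = L/π, consistent with the sharp inequality ||u||_L² ≤ C_P ||u'||_L².


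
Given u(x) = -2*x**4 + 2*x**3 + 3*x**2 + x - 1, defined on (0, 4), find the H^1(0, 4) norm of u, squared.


||u||_{H^1}^2 = 5304632/45

The H^1 norm (squared) on an interval (0, L) is
  ||u||_{H^1}^2 = ∫_0^L u(x)^2 dx + ∫_0^L u'(x)^2 dx.
Compute u'(x) = -8*x**3 + 6*x**2 + 6*x + 1.
Then u(x)^2 = 4*x**8 - 8*x**7 - 8*x**6 + 8*x**5 + 17*x**4 + 2*x**3 - 5*x**2 - 2*x + 1 and u'(x)^2 = 64*x**6 - 96*x**5 - 60*x**4 + 56*x**3 + 48*x**2 + 12*x + 1.
Integrate each monomial from 0 to 4 using ∫_0^4 c·x^n dx = c·4^(n+1)/(n+1):
  ∫_0^4 u(x)^2 dx = ∫_0^4 (4*x^8 - 8*x^7 - 8*x^6 + 8*x^5 + 17*x^4 + 2*x^3 - 5*x^2 - 2*x + 1) dx. Term by term:
    ∫_0^4 4*x^8 dx = 1048576/9;  ∫_0^4 -8*x^7 dx = -65536;  ∫_0^4 -8*x^6 dx = -131072/7;
    ∫_0^4 8*x^5 dx = 16384/3;  ∫_0^4 17*x^4 dx = 17408/5;  ∫_0^4 2*x^3 dx = 128;
    ∫_0^4 -5*x^2 dx = -320/3;  ∫_0^4 -2*x dx = -16;  ∫_0^4 1 dx = 4.
  Sum: 1048576/9 − 65536 − 131072/7 + 16384/3 + 17408/5 + 128 − 320/3 − 16 + 4 = 12978044/315.
  ∫_0^4 u'(x)^2 dx = ∫_0^4 (64*x^6 - 96*x^5 - 60*x^4 + 56*x^3 + 48*x^2 + 12*x + 1) dx. Term by term:
    ∫_0^4 64*x^6 dx = 1048576/7;  ∫_0^4 -96*x^5 dx = -65536;  ∫_0^4 -60*x^4 dx = -12288;
    ∫_0^4 56*x^3 dx = 3584;  ∫_0^4 48*x^2 dx = 1024;  ∫_0^4 12*x dx = 96;
    ∫_0^4 1 dx = 4.
  Sum: 1048576/7 − 65536 − 12288 + 3584 + 1024 + 96 + 4 = 536764/7.
Adding: ||u||_{H^1}^2 = 12978044/315 + 536764/7 = 5304632/45.


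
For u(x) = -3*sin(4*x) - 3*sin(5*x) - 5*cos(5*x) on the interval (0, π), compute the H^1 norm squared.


||u||_{H^1(0,π)}^2 = -2080/3 + 1037*π/2

u'(x) = 25*sin(5*x) - 12*cos(4*x) - 15*cos(5*x).
Expand u² and (u')² and integrate term by term on (0, π), using: for integers n ≥ 1, ∫_0^π sin²(nx) dx = ∫_0^π cos²(nx) dx = π/2; for n ≠ n', ∫_0^π sin(nx)sin(n'x) dx = ∫_0^π cos(nx)cos(n'x) dx = 0; and by product-to-sum, ∫_0^π sin(nx)cos(n'x) dx = ½∫_0^π [sin((n+n')x) + sin((n−n')x)] dx, which is 0 when n+n' is even and 2n/(n²−n'²) when n+n' is odd (it need not vanish on (0, π)).
  u² squared terms: (-5)²·∫cos(5x)² dx = 25·π/2 = 25*π/2;  (-3)²·∫sin(4x)² dx = 9·π/2 = 9*π/2;  (-3)²·∫sin(5x)² dx = 9·π/2 = 9*π/2.
  u² cross terms: 2·(-5)·(-3)·∫cos(5x)·sin(4x) dx = 30·(-8/9) = -80/3;  2·(-5)·(-3)·∫cos(5x)·sin(5x) dx = 30·(0) = 0;  2·(-3)·(-3)·∫sin(4x)·sin(5x) dx = 18·(0) = 0.
  So ∫_0^π u² dx = 25*π/2 + 9*π/2 + 9*π/2 − 80/3 + 0 + 0 = -80/3 + 43*π/2.
  (u')² squared terms: (-15)²·∫cos(5x)² dx = 225·π/2 = 225*π/2;  (-12)²·∫cos(4x)² dx = 144·π/2 = 72*π;  (25)²·∫sin(5x)² dx = 625·π/2 = 625*π/2.
  (u')² cross terms: 2·(-15)·(-12)·∫cos(5x)·cos(4x) dx = 360·(0) = 0;  2·(-15)·(25)·∫cos(5x)·sin(5x) dx = -750·(0) = 0;  2·(-12)·(25)·∫cos(4x)·sin(5x) dx = -600·(10/9) = -2000/3.
  So ∫_0^π (u')² dx = 225*π/2 + 72*π + 625*π/2 + 0 + 0 − 2000/3 = -2000/3 + 497*π.
||u||_{H^1}^2 = (-80/3 + 43*π/2) + (-2000/3 + 497*π) = -2080/3 + 1037*π/2.


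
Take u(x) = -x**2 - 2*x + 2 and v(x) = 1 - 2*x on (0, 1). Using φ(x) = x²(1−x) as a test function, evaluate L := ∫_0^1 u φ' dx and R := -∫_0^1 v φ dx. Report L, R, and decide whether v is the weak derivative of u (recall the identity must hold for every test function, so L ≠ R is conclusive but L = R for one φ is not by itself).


LHS = 4/15, RHS = 1/60. No, v is not the weak derivative of u.

u(x) = -x**2 - 2*x + 2, classical derivative u'(x) = -2*x - 2.
φ(x) = x²(1−x), so φ'(x) = x*(2 - 3*x).
Note φ(0) = φ(1) = 0, so the boundary term u·φ vanishes.
LHS = ∫_0^1 u(x) φ'(x) dx = ∫_0^1 (3*x^4 + 4*x^3 - 10*x^2 + 4*x) dx. Term by term:
  ∫_0^1 3*x^4 dx = 3/5;  ∫_0^1 4*x^3 dx = 1;  ∫_0^1 -10*x^2 dx = -10/3;
  ∫_0^1 4*x dx = 2.
Sum: 3/5 + 1 − 10/3 + 2 = 4/15.
So LHS = 4/15.
∫_0^1 v(x) φ(x) dx = ∫_0^1 (2*x^4 - 3*x^3 + x^2) dx. Term by term:
  ∫_0^1 2*x^4 dx = 2/5;  ∫_0^1 -3*x^3 dx = -3/4;  ∫_0^1 x^2 dx = 1/3.
Sum: 2/5 − 3/4 + 1/3 = -1/60.
So RHS = -∫_0^1 v(x) φ(x) dx = 1/60.
LHS − RHS = 1/4 ≠ 0, so the identity fails.
(For a valid weak derivative the identity must hold for EVERY test function, in particular this one. The failure shows v is NOT the weak derivative of u.)
Correct weak derivative would be u'(x) = -2*x - 2.


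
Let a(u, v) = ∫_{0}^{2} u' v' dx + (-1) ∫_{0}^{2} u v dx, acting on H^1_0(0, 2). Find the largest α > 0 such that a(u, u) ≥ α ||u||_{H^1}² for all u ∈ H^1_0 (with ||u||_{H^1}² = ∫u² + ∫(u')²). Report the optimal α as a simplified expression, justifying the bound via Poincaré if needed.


α = (-4 + π^2)/(4 + π^2)

Coercivity of a(·,·) on H^1_0(0, 2) means a(u, u) ≥ α ||u||_{H^1}² for every u ∈ H^1_0.
The interval has length L = 2, and Poincaré/coercivity depend only on L. Here a(u, u) = ∫(u')² + (-1)·∫u².
Here c = -1 < 0 with |c| < (π/L)² = π^2/4, so coercivity still holds. The condition a(u,u) ≥ α||u||_{H^1}² reads (1−α)∫(u')² ≥ (α−c)∫u². Any admissible α is ≤ 1 (rapidly oscillating u have ∫u²/∫(u')² → 0), and α = 1 would force 0 ≥ (1−c)∫u², impossible since c < 1; so 1−α > 0. By the sharp Poincaré inequality on H^1_0 of an interval of length L, ∫(u')² ≥ (π/L)²∫u² with equality for the first sine mode sin(π(x−x₀)/L) (x₀ the left endpoint), so the inequality holds for all u iff (1−α)(π/L)² ≥ α − c, i.e. α ≤ ((π/L)² + c)/((π/L)² + 1) = (1 + c(L/π)²)/(1 + (L/π)²). (Direct route, valid since c ≤ 0: Poincaré gives c∫u² ≥ c(L/π)²∫(u')², so a(u,u) ≥ (1 + c(L/π)²)∫(u')², while ||u||_{H^1}² ≤ (1 + (L/π)²)∫(u')²; dividing yields the same α.) With (π/L)² = π^2/4 and c = -1, the largest admissible constant is α = ((π/L)² + c)/((π/L)² + 1).
Simplifying, α = (-4 + π^2)/(4 + π^2).


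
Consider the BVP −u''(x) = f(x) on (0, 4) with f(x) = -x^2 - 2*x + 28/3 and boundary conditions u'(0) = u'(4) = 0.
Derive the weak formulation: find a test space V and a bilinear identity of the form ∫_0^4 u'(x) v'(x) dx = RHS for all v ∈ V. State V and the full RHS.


V = H^1(0, 4) (no boundary constraint on v; u is determined up to an additive constant); weak form: ∫_0^4 u'v' dx = ∫_0^4 (-x^2 - 2*x + 28/3) v dx for all v ∈ V.

Multiply both sides by a test function v and integrate from 0 to 4:
  ∫_0^4 −u''(x) v(x) dx = ∫_0^4 f(x) v(x) dx.
Integrate the LHS by parts once:
  ∫_0^4 −u'' v dx = −[u'(x) v(x)]_0^4 + ∫_0^4 u'(x) v'(x) dx.
Thus ∫_0^4 u'(x) v'(x) dx = ∫_0^4 f(x) v(x) dx + [u'(x) v(x)]_0^4.
Choose V so that boundary terms are either known or forced to vanish.
u has homogeneous Neumann: u'(0) = u'(4) = 0. So [u' v]_0^4 = 0·v(4) − 0·v(0) = 0 for any v; take V = H^1(0, 4).
Weak formulation: find u (satisfying any essential BC) such that ∫_0^4 u'(x) v'(x) dx = ∫_0^4 f v dx for all v ∈ V (homogeneous Neumann, so boundary terms vanish).
Substituting f(x) = -x^2 - 2*x + 28/3, the right-hand side is ∫_0^4 (-x^2 - 2*x + 28/3) v dx.
Compatibility check (pure Neumann): taking v ≡ 1 ∈ V gives 0 = ∫_0^4 f dx + (0) − (0), i.e. ∫_0^4 f dx must equal u'(0) − u'(4) = 0. Indeed ∫_0^4 (-x^2 - 2*x + 28/3) dx = 0, so the data are compatible. The solution is then unique only up to an additive constant (fix it e.g. by requiring ∫_0^4 u dx = 0).


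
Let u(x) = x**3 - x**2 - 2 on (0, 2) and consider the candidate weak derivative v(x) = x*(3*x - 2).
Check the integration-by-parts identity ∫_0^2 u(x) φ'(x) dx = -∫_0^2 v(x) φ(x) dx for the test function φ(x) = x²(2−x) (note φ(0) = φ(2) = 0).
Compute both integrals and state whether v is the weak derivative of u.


LHS = -16/5, RHS = -16/5. Yes, v = u' weakly.

u(x) = x**3 - x**2 - 2, classical derivative u'(x) = 3*x**2 - 2*x.
φ(x) = x²(2−x), so φ'(x) = x*(4 - 3*x).
Note φ(0) = φ(2) = 0, so the boundary term u·φ vanishes.
LHS = ∫_0^2 u(x) φ'(x) dx = ∫_0^2 (-3*x^5 + 7*x^4 - 4*x^3 + 6*x^2 - 8*x) dx. Term by term:
  ∫_0^2 -3*x^5 dx = -32;  ∫_0^2 7*x^4 dx = 224/5;  ∫_0^2 -4*x^3 dx = -16;
  ∫_0^2 6*x^2 dx = 16;  ∫_0^2 -8*x dx = -16.
Sum: -32 + 224/5 − 16 + 16 − 16 = -16/5.
So LHS = -16/5.
∫_0^2 v(x) φ(x) dx = ∫_0^2 (-3*x^5 + 8*x^4 - 4*x^3) dx. Term by term:
  ∫_0^2 -3*x^5 dx = -32;  ∫_0^2 8*x^4 dx = 256/5;  ∫_0^2 -4*x^3 dx = -16.
Sum: -32 + 256/5 − 16 = 16/5.
So RHS = -∫_0^2 v(x) φ(x) dx = -16/5.
LHS = RHS, so the identity holds for this test φ.
Moreover u is smooth here and v(x) = u'(x) = 3*x**2 - 2*x pointwise, so the identity holds for every test function. Hence v is the weak derivative of u.


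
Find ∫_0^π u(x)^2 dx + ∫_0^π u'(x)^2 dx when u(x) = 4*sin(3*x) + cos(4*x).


||u||_{H^1(0,π)}^2 = -816/7 + 177*π/2

u'(x) = -4*sin(4*x) + 12*cos(3*x).
Expand u² and (u')² and integrate term by term on (0, π), using: for integers n ≥ 1, ∫_0^π sin²(nx) dx = ∫_0^π cos²(nx) dx = π/2; for n ≠ n', ∫_0^π sin(nx)sin(n'x) dx = ∫_0^π cos(nx)cos(n'x) dx = 0; and by product-to-sum, ∫_0^π sin(nx)cos(n'x) dx = ½∫_0^π [sin((n+n')x) + sin((n−n')x)] dx, which is 0 when n+n' is even and 2n/(n²−n'²) when n+n' is odd (it need not vanish on (0, π)).
  u² squared terms: (4)²·∫sin(3x)² dx = 16·π/2 = 8*π;  (1)²·∫cos(4x)² dx = 1·π/2 = π/2.
  u² cross terms: 2·(4)·(1)·∫sin(3x)·cos(4x) dx = 8·(-6/7) = -48/7.
  So ∫_0^π u² dx = 8*π + π/2 − 48/7 = -48/7 + 17*π/2.
  (u')² squared terms: (-4)²·∫sin(4x)² dx = 16·π/2 = 8*π;  (12)²·∫cos(3x)² dx = 144·π/2 = 72*π.
  (u')² cross terms: 2·(-4)·(12)·∫sin(4x)·cos(3x) dx = -96·(8/7) = -768/7.
  So ∫_0^π (u')² dx = 8*π + 72*π − 768/7 = -768/7 + 80*π.
||u||_{H^1}^2 = (-48/7 + 17*π/2) + (-768/7 + 80*π) = -816/7 + 177*π/2.


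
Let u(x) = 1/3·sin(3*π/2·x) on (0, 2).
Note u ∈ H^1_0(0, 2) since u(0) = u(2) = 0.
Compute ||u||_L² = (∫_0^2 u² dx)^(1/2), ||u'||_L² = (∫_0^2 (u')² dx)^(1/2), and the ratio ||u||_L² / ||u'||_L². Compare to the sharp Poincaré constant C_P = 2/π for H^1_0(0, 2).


||u||_L² / ||u'||_L² = 2/(3*π) < C_P = 2/π.

u(x) = 1/3·sin(3*π/2·x), so u'(x) = π*cos(3*π*x/2)/2.
Writing u(x) = A·sin(kπx/L) with A = 1/3 and k = 3, use ∫_0^L sin²(kπx/L) dx = L/2 and ∫_0^L cos²(kπx/L) dx = L/2.
u² = 1/9·sin²(3*π/2·x) and (u')² = π^2/4·cos²(3*π/2·x), and each of sin², cos² integrates to L/2 = 1 over (0, 2).
∫_0^2 u² dx = 1/9, so ||u||_L² = 1/3.
∫_0^2 (u')² dx = π^2/4, so ||u'||_L² = π/2.
Ratio ||u||_L² / ||u'||_L² = 2/(3*π).
Sharp Poincaré constant on H^1_0(0, 2) is C_P = L/π = 2/π, achieved by sin(π/2·x).
This is the k = 3 harmonic; the ratio L/(kπ) is strictly less than C_P = L/π, consistent with the sharp inequality ||u||_L² ≤ C_P ||u'||_L².


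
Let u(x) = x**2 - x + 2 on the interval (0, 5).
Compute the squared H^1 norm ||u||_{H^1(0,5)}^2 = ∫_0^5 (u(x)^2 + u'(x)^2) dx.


||u||_{H^1}^2 = 1225/2

The H^1 norm (squared) on an interval (0, L) is
  ||u||_{H^1}^2 = ∫_0^L u(x)^2 dx + ∫_0^L u'(x)^2 dx.
Compute u'(x) = 2*x - 1.
Then u(x)^2 = x**4 - 2*x**3 + 5*x**2 - 4*x + 4 and u'(x)^2 = 4*x**2 - 4*x + 1.
Integrate each monomial from 0 to 5 using ∫_0^5 c·x^n dx = c·5^(n+1)/(n+1):
  ∫_0^5 u(x)^2 dx = ∫_0^5 (x^4 - 2*x^3 + 5*x^2 - 4*x + 4) dx. Term by term:
    ∫_0^5 x^4 dx = 625;  ∫_0^5 -2*x^3 dx = -625/2;  ∫_0^5 5*x^2 dx = 625/3;
    ∫_0^5 -4*x dx = -50;  ∫_0^5 4 dx = 20.
  Sum: 625 − 625/2 + 625/3 − 50 + 20 = 2945/6.
  ∫_0^5 u'(x)^2 dx = ∫_0^5 (4*x^2 - 4*x + 1) dx. Term by term:
    ∫_0^5 4*x^2 dx = 500/3;  ∫_0^5 -4*x dx = -50;  ∫_0^5 1 dx = 5.
  Sum: 500/3 − 50 + 5 = 365/3.
Adding: ||u||_{H^1}^2 = 2945/6 + 365/3 = 1225/2.


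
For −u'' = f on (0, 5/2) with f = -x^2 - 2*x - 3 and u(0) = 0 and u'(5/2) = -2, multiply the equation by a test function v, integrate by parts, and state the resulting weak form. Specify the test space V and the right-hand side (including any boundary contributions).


V = {v ∈ H^1(0, 5/2) : v(0) = 0} (test functions vanish at x = 0 where u is specified); weak form: ∫_0^5/2 u'v' dx = ∫_0^5/2 (-x^2 - 2*x - 3) v dx − 2·v(5/2) for all v ∈ V.

Multiply both sides by a test function v and integrate from 0 to 5/2:
  ∫_0^5/2 −u''(x) v(x) dx = ∫_0^5/2 f(x) v(x) dx.
Integrate the LHS by parts once:
  ∫_0^5/2 −u'' v dx = −[u'(x) v(x)]_0^5/2 + ∫_0^5/2 u'(x) v'(x) dx.
Thus ∫_0^5/2 u'(x) v'(x) dx = ∫_0^5/2 f(x) v(x) dx + [u'(x) v(x)]_0^5/2.
Choose V so that boundary terms are either known or forced to vanish.
Mixed BC: u(0) = 0 (Dirichlet) and u'(5/2) = -2 (Neumann). Define V = {v ∈ H^1(0, 5/2) : v(0) = 0}. Then [u' v]_0^5/2 = u'(5/2)·v(5/2) − u'(0)·0 = − 2·v(5/2).
Weak formulation: find u (satisfying any essential BC) such that ∫_0^5/2 u'(x) v'(x) dx = ∫_0^5/2 f v dx − 2·v(5/2) for all v ∈ V (Dirichlet at 0 absorbed into V; Neumann datum at x = 5/2 contributes the boundary term).
Substituting f(x) = -x^2 - 2*x - 3, the right-hand side is ∫_0^5/2 (-x^2 - 2*x - 3) v dx − 2·v(5/2).


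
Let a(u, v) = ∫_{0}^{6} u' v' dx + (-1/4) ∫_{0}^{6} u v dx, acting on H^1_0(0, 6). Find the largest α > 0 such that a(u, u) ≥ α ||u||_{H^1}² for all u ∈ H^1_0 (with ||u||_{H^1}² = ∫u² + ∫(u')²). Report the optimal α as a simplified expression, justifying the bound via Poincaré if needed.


α = (-9 + π^2)/(π^2 + 36)

Coercivity of a(·,·) on H^1_0(0, 6) means a(u, u) ≥ α ||u||_{H^1}² for every u ∈ H^1_0.
The interval has length L = 6, and Poincaré/coercivity depend only on L. Here a(u, u) = ∫(u')² + (-1/4)·∫u².
Here c = -1/4 < 0 with |c| < (π/L)² = π^2/36, so coercivity still holds. The condition a(u,u) ≥ α||u||_{H^1}² reads (1−α)∫(u')² ≥ (α−c)∫u². Any admissible α is ≤ 1 (rapidly oscillating u have ∫u²/∫(u')² → 0), and α = 1 would force 0 ≥ (1−c)∫u², impossible since c < 1; so 1−α > 0. By the sharp Poincaré inequality on H^1_0 of an interval of length L, ∫(u')² ≥ (π/L)²∫u² with equality for the first sine mode sin(π(x−x₀)/L) (x₀ the left endpoint), so the inequality holds for all u iff (1−α)(π/L)² ≥ α − c, i.e. α ≤ ((π/L)² + c)/((π/L)² + 1) = (1 + c(L/π)²)/(1 + (L/π)²). (Direct route, valid since c ≤ 0: Poincaré gives c∫u² ≥ c(L/π)²∫(u')², so a(u,u) ≥ (1 + c(L/π)²)∫(u')², while ||u||_{H^1}² ≤ (1 + (L/π)²)∫(u')²; dividing yields the same α.) With (π/L)² = π^2/36 and c = -1/4, the largest admissible constant is α = ((π/L)² + c)/((π/L)² + 1).
Simplifying, α = (-9 + π^2)/(π^2 + 36).


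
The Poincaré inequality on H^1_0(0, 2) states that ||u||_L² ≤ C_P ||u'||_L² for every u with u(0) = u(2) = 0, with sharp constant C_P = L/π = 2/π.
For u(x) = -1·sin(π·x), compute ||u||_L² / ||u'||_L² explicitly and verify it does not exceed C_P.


||u||_L² / ||u'||_L² = 1/π < C_P = 2/π.

u(x) = -1·sin(π·x), so u'(x) = -π*cos(π*x).
Writing u(x) = A·sin(kπx/L) with A = -1 and k = 2, use ∫_0^L sin²(kπx/L) dx = L/2 and ∫_0^L cos²(kπx/L) dx = L/2.
u² = 1·sin²(π·x) and (u')² = π^2·cos²(π·x), and each of sin², cos² integrates to L/2 = 1 over (0, 2).
∫_0^2 u² dx = 1, so ||u||_L² = 1.
∫_0^2 (u')² dx = π^2, so ||u'||_L² = π.
Ratio ||u||_L² / ||u'||_L² = 1/π.
Sharp Poincaré constant on H^1_0(0, 2) is C_P = L/π = 2/π, achieved by sin(π/2·x).
This is the k = 2 harmonic; the ratio L/(kπ) is strictly less than C_P = L/π, consistent with the sharp inequality ||u||_L² ≤ C_P ||u'||_L².


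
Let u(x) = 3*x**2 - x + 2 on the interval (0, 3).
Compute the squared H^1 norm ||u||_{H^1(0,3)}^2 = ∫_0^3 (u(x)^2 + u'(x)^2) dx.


||u||_{H^1}^2 = 6999/10

The H^1 norm (squared) on an interval (0, L) is
  ||u||_{H^1}^2 = ∫_0^L u(x)^2 dx + ∫_0^L u'(x)^2 dx.
Compute u'(x) = 6*x - 1.
Then u(x)^2 = 9*x**4 - 6*x**3 + 13*x**2 - 4*x + 4 and u'(x)^2 = 36*x**2 - 12*x + 1.
Integrate each monomial from 0 to 3 using ∫_0^3 c·x^n dx = c·3^(n+1)/(n+1):
  ∫_0^3 u(x)^2 dx = ∫_0^3 (9*x^4 - 6*x^3 + 13*x^2 - 4*x + 4) dx. Term by term:
    ∫_0^3 9*x^4 dx = 2187/5;  ∫_0^3 -6*x^3 dx = -243/2;  ∫_0^3 13*x^2 dx = 117;
    ∫_0^3 -4*x dx = -18;  ∫_0^3 4 dx = 12.
  Sum: 2187/5 − 243/2 + 117 − 18 + 12 = 4269/10.
  ∫_0^3 u'(x)^2 dx = ∫_0^3 (36*x^2 - 12*x + 1) dx. Term by term:
    ∫_0^3 36*x^2 dx = 324;  ∫_0^3 -12*x dx = -54;  ∫_0^3 1 dx = 3.
  Sum: 324 − 54 + 3 = 273.
Adding: ||u||_{H^1}^2 = 4269/10 + 273 = 6999/10.


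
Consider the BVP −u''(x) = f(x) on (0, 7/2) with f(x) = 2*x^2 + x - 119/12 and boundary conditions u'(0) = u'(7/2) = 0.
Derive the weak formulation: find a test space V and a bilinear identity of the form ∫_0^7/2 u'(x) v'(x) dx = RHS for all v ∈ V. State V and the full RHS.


V = H^1(0, 7/2) (no boundary constraint on v; u is determined up to an additive constant); weak form: ∫_0^7/2 u'v' dx = ∫_0^7/2 (2*x^2 + x - 119/12) v dx for all v ∈ V.

Multiply both sides by a test function v and integrate from 0 to 7/2:
  ∫_0^7/2 −u''(x) v(x) dx = ∫_0^7/2 f(x) v(x) dx.
Integrate the LHS by parts once:
  ∫_0^7/2 −u'' v dx = −[u'(x) v(x)]_0^7/2 + ∫_0^7/2 u'(x) v'(x) dx.
Thus ∫_0^7/2 u'(x) v'(x) dx = ∫_0^7/2 f(x) v(x) dx + [u'(x) v(x)]_0^7/2.
Choose V so that boundary terms are either known or forced to vanish.
u has homogeneous Neumann: u'(0) = u'(7/2) = 0. So [u' v]_0^7/2 = 0·v(7/2) − 0·v(0) = 0 for any v; take V = H^1(0, 7/2).
Weak formulation: find u (satisfying any essential BC) such that ∫_0^7/2 u'(x) v'(x) dx = ∫_0^7/2 f v dx for all v ∈ V (homogeneous Neumann, so boundary terms vanish).
Substituting f(x) = 2*x^2 + x - 119/12, the right-hand side is ∫_0^7/2 (2*x^2 + x - 119/12) v dx.
Compatibility check (pure Neumann): taking v ≡ 1 ∈ V gives 0 = ∫_0^7/2 f dx + (0) − (0), i.e. ∫_0^7/2 f dx must equal u'(0) − u'(7/2) = 0. Indeed ∫_0^7/2 (2*x^2 + x - 119/12) dx = 0, so the data are compatible. The solution is then unique only up to an additive constant (fix it e.g. by requiring ∫_0^7/2 u dx = 0).
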